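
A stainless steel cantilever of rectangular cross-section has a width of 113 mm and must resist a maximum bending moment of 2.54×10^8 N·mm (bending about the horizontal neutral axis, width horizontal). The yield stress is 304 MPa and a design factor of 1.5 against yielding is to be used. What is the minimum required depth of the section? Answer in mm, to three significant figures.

σ_allow = 304/1.5 = 202.7 MPa.
For a rectangular section σ = 6M/(bh²), so h² = 6M/(b σ_allow) = 6×2.5400×10^8/(113×202.7) = 66550 mm².
h = 258.0 mm.

h = 258 mm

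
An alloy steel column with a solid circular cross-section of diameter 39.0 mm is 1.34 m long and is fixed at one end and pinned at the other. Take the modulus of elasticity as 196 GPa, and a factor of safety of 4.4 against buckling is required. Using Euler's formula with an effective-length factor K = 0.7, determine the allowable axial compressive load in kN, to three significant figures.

P_allow = 56.7 kN

I = πd⁴/64 = π×39.0⁴/64 = 113600 mm⁴.
Effective length L_e = KL = 0.7×1.34 m = 938.0 mm.
Euler critical load P_cr = π²EI/L_e² = π²×196000×113600/938.0² = 249700 N.
P_allow = P_cr/n = 249700/4.4 = 56740 N.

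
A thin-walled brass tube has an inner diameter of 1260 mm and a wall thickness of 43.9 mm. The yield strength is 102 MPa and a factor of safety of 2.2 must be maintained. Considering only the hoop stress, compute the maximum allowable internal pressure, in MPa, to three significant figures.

p_allow = 3.23 MPa

σ_allow = 102/2.2 = 46.36 MPa.
σ_h = pD/(2t) → p_allow = 2σ_allow t/D = 2×46.36×43.9/1260 = 3.231 MPa.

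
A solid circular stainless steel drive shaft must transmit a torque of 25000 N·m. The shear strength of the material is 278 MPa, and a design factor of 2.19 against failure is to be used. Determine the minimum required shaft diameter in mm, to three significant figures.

Allowable shear stress τ_allow = 278/2.19 = 126.9 MPa.
For a solid shaft τ = 16T/(πd³), so d³ = 16T/(π τ_allow) = 16×2.5000×10^7/(π×126.9) = 1.003×10^6 mm³.
d = (1.003×10^6)^(1/3) = 100.1 mm.

d = 100 mm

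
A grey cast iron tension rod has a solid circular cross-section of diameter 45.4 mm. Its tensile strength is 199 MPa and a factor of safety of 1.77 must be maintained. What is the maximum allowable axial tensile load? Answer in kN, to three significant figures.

F_allow = 182 kN

σ_allow = 199/1.77 = 112.4 MPa.
A = πd²/4 = π×45.4²/4 = 1619 mm².
F_allow = σ_allow × A = 112.4×1619 = 182000 N.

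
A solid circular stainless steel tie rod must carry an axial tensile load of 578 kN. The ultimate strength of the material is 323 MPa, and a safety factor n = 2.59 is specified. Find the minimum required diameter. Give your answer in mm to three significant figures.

Allowable stress σ_allow = 323/2.59 = 124.7 MPa.
Required area A = F/σ_allow = 578000/124.7 = 4635 mm².
A = πd²/4 → d = √(4A/π) = 76.82 mm.

d = 76.8 mm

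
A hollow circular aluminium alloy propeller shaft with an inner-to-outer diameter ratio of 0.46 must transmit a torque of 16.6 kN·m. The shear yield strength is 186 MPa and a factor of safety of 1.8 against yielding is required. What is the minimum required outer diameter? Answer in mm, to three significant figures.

τ_allow = 186/1.8 = 103.3 MPa.
For a hollow shaft τ = 16T/[πd_o³(1−k⁴)] with k = 0.46, so 1−k⁴ = 0.9552.
d_o³ = 16T/[π τ_allow (1−k⁴)] = 16×1.6600×10^7/(π×103.3×0.9552) = 856500 mm³.
d_o = 94.97 mm.

d_o = 95.0 mm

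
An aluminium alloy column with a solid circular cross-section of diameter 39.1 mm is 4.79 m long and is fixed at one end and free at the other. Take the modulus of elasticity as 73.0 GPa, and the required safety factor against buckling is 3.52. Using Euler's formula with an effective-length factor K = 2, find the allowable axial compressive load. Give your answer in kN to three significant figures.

P_allow = 0.256 kN

I = πd⁴/64 = π×39.1⁴/64 = 114700 mm⁴.
Effective length L_e = KL = 2×4.79 m = 9580 mm.
Euler critical load P_cr = π²EI/L_e² = π²×73000×114700/9580² = 900.7 N.
P_allow = P_cr/n = 900.7/3.52 = 255.9 N.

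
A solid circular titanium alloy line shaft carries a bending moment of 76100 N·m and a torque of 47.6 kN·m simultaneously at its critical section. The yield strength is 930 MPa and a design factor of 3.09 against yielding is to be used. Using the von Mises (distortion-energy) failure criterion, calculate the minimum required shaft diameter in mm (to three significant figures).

d = 143 mm

σ_allow = σ_y/n = 930/3.09 = 301.0 MPa.
For a solid shaft σ_b = 32M/(πd³) and τ = 16T/(πd³), so the von Mises stress is σ' = (16/πd³)·√(4M²+3T²).
√(4M²+3T²) = √(4×(7.610×10^7)² + 3×(4.760×10^7)²) = 1.731×10^8 N·mm.
d³ = 16×1.731×10^8/(π×301.0) = 2.929×10^6 mm³.
d = 143.1 mm.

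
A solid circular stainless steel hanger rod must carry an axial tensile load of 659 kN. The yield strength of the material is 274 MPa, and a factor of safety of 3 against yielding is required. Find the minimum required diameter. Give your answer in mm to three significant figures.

d = 95.8 mm

Allowable stress σ_allow = 274/3 = 91.33 MPa.
Required area A = F/σ_allow = 659000/91.33 = 7215 mm².
A = πd²/4 → d = √(4A/π) = 95.85 mm.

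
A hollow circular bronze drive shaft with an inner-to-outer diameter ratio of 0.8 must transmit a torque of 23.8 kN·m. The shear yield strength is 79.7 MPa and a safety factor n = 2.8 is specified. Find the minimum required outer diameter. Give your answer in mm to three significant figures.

d_o = 193 mm

τ_allow = 79.7/2.8 = 28.46 MPa.
For a hollow shaft τ = 16T/[πd_o³(1−k⁴)] with k = 0.8, so 1−k⁴ = 0.5904.
d_o³ = 16T/[π τ_allow (1−k⁴)] = 16×2.3800×10^7/(π×28.46×0.5904) = 7.213×10^6 mm³.
d_o = 193.2 mm.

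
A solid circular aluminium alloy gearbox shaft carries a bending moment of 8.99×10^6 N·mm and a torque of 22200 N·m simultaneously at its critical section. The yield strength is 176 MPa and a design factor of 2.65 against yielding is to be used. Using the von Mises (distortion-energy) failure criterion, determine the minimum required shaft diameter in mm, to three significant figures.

d = 148 mm

σ_allow = σ_y/n = 176/2.65 = 66.42 MPa.
For a solid shaft σ_b = 32M/(πd³) and τ = 16T/(πd³), so the von Mises stress is σ' = (16/πd³)·√(4M²+3T²).
√(4M²+3T²) = √(4×(8.990×10^6)² + 3×(2.220×10^7)²) = 4.245×10^7 N·mm.
d³ = 16×4.245×10^7/(π×66.42) = 3.255×10^6 mm³.
d = 148.2 mm.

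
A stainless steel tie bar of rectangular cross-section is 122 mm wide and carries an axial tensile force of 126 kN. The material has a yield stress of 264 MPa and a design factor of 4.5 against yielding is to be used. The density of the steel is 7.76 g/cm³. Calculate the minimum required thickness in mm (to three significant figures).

t = 17.6 mm

σ_allow = 264/4.5 = 58.67 MPa.
Required area A = F/σ_allow = 126000/58.67 = 2148 mm².
t = A/w = 2148/122 = 17.60 mm.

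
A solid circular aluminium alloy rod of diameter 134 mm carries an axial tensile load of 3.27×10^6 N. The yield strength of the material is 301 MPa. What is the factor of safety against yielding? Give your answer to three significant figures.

A = πd²/4 = 14100 mm².
σ = F/A = 3270000/14100 = 231.9 MPa.
n = 301/231.9 = 1.298.

n = 1.30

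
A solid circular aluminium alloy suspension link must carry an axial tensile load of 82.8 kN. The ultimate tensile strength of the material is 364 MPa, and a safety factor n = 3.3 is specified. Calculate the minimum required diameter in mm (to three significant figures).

d = 30.9 mm

Allowable stress σ_allow = 364/3.3 = 110.3 MPa.
Required area A = F/σ_allow = 82800/110.3 = 750.7 mm².
A = πd²/4 → d = √(4A/π) = 30.92 mm.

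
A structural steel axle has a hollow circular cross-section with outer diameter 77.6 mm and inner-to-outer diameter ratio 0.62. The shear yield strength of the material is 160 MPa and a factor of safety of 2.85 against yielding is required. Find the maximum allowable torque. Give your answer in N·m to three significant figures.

τ_allow = 160/2.85 = 56.14 MPa.
For a hollow shaft T_allow = τ_allow·πd_o³(1−k⁴)/16 with 1−k⁴ = 0.8522, so πd_o³(1−k⁴)/16 = 78190 mm³.
T_allow = 56.14×78190 = 4.390×10^6 N·mm = 4390 N·m.

T_allow = 4390 N·m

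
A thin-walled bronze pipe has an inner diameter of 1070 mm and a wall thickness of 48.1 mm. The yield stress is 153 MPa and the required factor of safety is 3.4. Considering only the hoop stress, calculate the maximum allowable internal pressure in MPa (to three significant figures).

σ_allow = 153/3.4 = 45.00 MPa.
σ_h = pD/(2t) → p_allow = 2σ_allow t/D = 2×45.00×48.1/1070 = 4.046 MPa.

p_allow = 4.05 MPa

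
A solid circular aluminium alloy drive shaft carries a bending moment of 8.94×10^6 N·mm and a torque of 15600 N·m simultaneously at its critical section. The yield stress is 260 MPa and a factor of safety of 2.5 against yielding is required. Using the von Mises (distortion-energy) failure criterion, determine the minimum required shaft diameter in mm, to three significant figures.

σ_allow = σ_y/n = 260/2.5 = 104.0 MPa.
For a solid shaft σ_b = 32M/(πd³) and τ = 16T/(πd³), so the von Mises stress is σ' = (16/πd³)·√(4M²+3T²).
√(4M²+3T²) = √(4×(8.940×10^6)² + 3×(1.560×10^7)²) = 3.240×10^7 N·mm.
d³ = 16×3.240×10^7/(π×104.0) = 1.587×10^6 mm³.
d = 116.6 mm.

d = 117 mm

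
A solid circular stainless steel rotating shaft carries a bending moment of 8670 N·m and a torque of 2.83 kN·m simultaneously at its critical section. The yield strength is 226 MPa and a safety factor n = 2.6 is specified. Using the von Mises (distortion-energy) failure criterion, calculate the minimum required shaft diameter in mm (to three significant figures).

d = 102 mm

σ_allow = σ_y/n = 226/2.6 = 86.92 MPa.
For a solid shaft σ_b = 32M/(πd³) and τ = 16T/(πd³), so the von Mises stress is σ' = (16/πd³)·√(4M²+3T²).
√(4M²+3T²) = √(4×(8.670×10^6)² + 3×(2.830×10^6)²) = 1.802×10^7 N·mm.
d³ = 16×1.802×10^7/(π×86.92) = 1.056×10^6 mm³.
d = 101.8 mm.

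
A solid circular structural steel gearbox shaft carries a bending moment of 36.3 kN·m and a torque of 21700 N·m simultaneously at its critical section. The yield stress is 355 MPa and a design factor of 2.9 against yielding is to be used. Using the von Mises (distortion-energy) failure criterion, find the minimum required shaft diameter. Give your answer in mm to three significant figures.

d = 150 mm

σ_allow = σ_y/n = 355/2.9 = 122.4 MPa.
For a solid shaft σ_b = 32M/(πd³) and τ = 16T/(πd³), so the von Mises stress is σ' = (16/πd³)·√(4M²+3T²).
√(4M²+3T²) = √(4×(3.630×10^7)² + 3×(2.170×10^7)²) = 8.175×10^7 N·mm.
d³ = 16×8.175×10^7/(π×122.4) = 3.401×10^6 mm³.
d = 150.4 mm.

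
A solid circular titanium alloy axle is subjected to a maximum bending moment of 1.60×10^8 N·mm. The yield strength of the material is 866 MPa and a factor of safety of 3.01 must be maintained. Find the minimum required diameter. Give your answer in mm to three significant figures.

d = 178 mm

σ_allow = 866/3.01 = 287.7 MPa.
For a solid circular section σ = 32M/(πd³), so d³ = 32M/(π σ_allow) = 32×1.6000×10^8/(π×287.7) = 5.665×10^6 mm³.
d = 178.3 mm.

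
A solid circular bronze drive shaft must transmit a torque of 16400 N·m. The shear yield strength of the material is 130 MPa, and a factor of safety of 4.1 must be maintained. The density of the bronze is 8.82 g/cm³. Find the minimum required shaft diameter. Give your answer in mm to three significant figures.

Allowable shear stress τ_allow = 130/4.1 = 31.71 MPa.
For a solid shaft τ = 16T/(πd³), so d³ = 16T/(π τ_allow) = 16×1.6400×10^7/(π×31.71) = 2.634×10^6 mm³.
d = (2.634×10^6)^(1/3) = 138.1 mm.

d = 138 mm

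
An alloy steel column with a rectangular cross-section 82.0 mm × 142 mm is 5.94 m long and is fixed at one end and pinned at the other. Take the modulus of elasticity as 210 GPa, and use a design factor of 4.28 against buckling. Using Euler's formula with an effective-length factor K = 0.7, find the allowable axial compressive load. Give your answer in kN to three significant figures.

P_allow = 183 kN

Buckling occurs about the weak axis: I_min = h·b³/12 = 142×82.0³/12 = 6.525×10^6 mm⁴ (b = 82.0 mm is the smaller dimension).
Effective length L_e = KL = 0.7×5.94 m = 4158 mm.
Euler critical load P_cr = π²EI/L_e² = π²×210000×6.525×10^6/4158² = 782200 N.
P_allow = P_cr/n = 782200/4.28 = 182700 N.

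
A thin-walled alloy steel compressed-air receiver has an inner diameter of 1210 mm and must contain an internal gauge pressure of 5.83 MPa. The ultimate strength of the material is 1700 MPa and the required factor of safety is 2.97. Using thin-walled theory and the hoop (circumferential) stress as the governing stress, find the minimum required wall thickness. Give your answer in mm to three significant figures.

σ_allow = 1700/2.97 = 572.4 MPa.
Hoop stress σ_h = pD/(2t), so t = pD/(2σ_allow) = 5.83×1210/(2×572.4) = 6.162 mm.

t = 6.16 mm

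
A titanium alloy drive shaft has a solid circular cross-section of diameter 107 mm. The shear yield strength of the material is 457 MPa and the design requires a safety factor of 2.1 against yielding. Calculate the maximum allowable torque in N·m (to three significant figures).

T_allow = 52300 N·m

τ_allow = 457/2.1 = 217.6 MPa.
For a solid shaft T_allow = τ_allow·πd³/16; πd³/16 = π×107³/16 = 240500 mm³.
T_allow = 217.6×240500 = 5.235×10^7 N·mm = 52350 N·m.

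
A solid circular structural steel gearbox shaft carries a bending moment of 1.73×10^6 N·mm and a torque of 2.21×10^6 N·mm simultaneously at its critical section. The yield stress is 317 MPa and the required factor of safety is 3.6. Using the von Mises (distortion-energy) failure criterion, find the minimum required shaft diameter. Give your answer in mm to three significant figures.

σ_allow = σ_y/n = 317/3.6 = 88.06 MPa.
For a solid shaft σ_b = 32M/(πd³) and τ = 16T/(πd³), so the von Mises stress is σ' = (16/πd³)·√(4M²+3T²).
√(4M²+3T²) = √(4×(1.730×10^6)² + 3×(2.210×10^6)²) = 5.160×10^6 N·mm.
d³ = 16×5.160×10^6/(π×88.06) = 298400 mm³.
d = 66.83 mm.

d = 66.8 mm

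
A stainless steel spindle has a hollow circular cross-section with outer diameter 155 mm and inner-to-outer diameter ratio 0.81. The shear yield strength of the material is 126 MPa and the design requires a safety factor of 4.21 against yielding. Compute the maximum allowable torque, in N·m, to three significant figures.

τ_allow = 126/4.21 = 29.93 MPa.
For a hollow shaft T_allow = τ_allow·πd_o³(1−k⁴)/16 with 1−k⁴ = 0.5695, so πd_o³(1−k⁴)/16 = 416400 mm³.
T_allow = 29.93×416400 = 1.246×10^7 N·mm = 12460 N·m.

T_allow = 12500 N·m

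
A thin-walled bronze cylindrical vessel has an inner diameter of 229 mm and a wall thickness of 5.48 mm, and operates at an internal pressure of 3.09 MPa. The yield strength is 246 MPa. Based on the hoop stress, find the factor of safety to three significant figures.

σ_h = pD/(2t) = 3.09×229/(2×5.48) = 64.56 MPa.
n = 246/64.56 = 3.810.

n = 3.81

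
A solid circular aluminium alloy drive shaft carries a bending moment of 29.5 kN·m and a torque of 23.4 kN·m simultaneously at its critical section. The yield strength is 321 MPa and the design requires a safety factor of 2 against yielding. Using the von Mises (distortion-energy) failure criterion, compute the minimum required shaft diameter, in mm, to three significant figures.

σ_allow = σ_y/n = 321/2 = 160.5 MPa.
For a solid shaft σ_b = 32M/(πd³) and τ = 16T/(πd³), so the von Mises stress is σ' = (16/πd³)·√(4M²+3T²).
√(4M²+3T²) = √(4×(2.950×10^7)² + 3×(2.340×10^7)²) = 7.158×10^7 N·mm.
d³ = 16×7.158×10^7/(π×160.5) = 2.271×10^6 mm³.
d = 131.5 mm.

d = 131 mm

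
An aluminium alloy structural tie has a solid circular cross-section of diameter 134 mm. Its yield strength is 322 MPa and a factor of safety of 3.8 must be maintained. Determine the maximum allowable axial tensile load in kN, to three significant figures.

F_allow = 1200 kN

σ_allow = 322/3.8 = 84.74 MPa.
A = πd²/4 = π×134²/4 = 14100 mm².
F_allow = σ_allow × A = 84.74×14100 = 1.195×10^6 N.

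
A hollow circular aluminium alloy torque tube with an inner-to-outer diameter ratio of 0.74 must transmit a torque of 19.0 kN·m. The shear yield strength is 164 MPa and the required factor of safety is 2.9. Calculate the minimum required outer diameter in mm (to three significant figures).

d_o = 135 mm

τ_allow = 164/2.9 = 56.55 MPa.
For a hollow shaft τ = 16T/[πd_o³(1−k⁴)] with k = 0.74, so 1−k⁴ = 0.7001.
d_o³ = 16T/[π τ_allow (1−k⁴)] = 16×1.9000×10^7/(π×56.55×0.7001) = 2.444×10^6 mm³.
d_o = 134.7 mm.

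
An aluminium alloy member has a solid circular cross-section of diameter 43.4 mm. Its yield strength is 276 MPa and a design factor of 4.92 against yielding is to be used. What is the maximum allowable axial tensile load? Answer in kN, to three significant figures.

σ_allow = 276/4.92 = 56.10 MPa.
A = πd²/4 = π×43.4²/4 = 1479 mm².
F_allow = σ_allow × A = 56.10×1479 = 82990 N.

F_allow = 83.0 kN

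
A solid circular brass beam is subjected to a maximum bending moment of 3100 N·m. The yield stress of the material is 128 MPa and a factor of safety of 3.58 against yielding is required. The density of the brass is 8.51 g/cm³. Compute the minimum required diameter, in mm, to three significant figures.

d = 95.9 mm

σ_allow = 128/3.58 = 35.75 MPa.
For a solid circular section σ = 32M/(πd³), so d³ = 32M/(π σ_allow) = 32×3100000/(π×35.75) = 883200 mm³.
d = 95.94 mm.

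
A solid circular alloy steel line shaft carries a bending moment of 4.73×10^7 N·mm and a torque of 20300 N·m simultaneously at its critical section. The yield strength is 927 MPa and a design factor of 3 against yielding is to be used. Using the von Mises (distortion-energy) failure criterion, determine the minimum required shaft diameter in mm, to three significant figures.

σ_allow = σ_y/n = 927/3 = 309.0 MPa.
For a solid shaft σ_b = 32M/(πd³) and τ = 16T/(πd³), so the von Mises stress is σ' = (16/πd³)·√(4M²+3T²).
√(4M²+3T²) = √(4×(4.730×10^7)² + 3×(2.030×10^7)²) = 1.009×10^8 N·mm.
d³ = 16×1.009×10^8/(π×309.0) = 1.663×10^6 mm³.
d = 118.5 mm.

d = 118 mm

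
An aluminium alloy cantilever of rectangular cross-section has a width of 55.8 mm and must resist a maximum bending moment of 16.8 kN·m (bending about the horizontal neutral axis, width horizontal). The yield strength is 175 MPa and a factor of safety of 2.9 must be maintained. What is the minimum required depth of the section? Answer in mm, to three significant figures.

σ_allow = 175/2.9 = 60.34 MPa.
For a rectangular section σ = 6M/(bh²), so h² = 6M/(b σ_allow) = 6×1.6800×10^7/(55.8×60.34) = 29940 mm².
h = 173.0 mm.

h = 173 mm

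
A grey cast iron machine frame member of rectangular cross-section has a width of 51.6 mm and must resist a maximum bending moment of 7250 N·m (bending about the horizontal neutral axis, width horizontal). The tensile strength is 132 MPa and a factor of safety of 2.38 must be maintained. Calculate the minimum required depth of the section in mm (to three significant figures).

h = 123 mm

σ_allow = 132/2.38 = 55.46 MPa.
For a rectangular section σ = 6M/(bh²), so h² = 6M/(b σ_allow) = 6×7250000/(51.6×55.46) = 15200 mm².
h = 123.3 mm.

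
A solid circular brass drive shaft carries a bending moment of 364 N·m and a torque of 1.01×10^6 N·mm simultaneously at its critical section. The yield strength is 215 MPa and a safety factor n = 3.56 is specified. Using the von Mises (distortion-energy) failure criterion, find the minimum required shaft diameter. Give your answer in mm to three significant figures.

σ_allow = σ_y/n = 215/3.56 = 60.39 MPa.
For a solid shaft σ_b = 32M/(πd³) and τ = 16T/(πd³), so the von Mises stress is σ' = (16/πd³)·√(4M²+3T²).
√(4M²+3T²) = √(4×(364000)² + 3×(1.010×10^6)²) = 1.895×10^6 N·mm.
d³ = 16×1.895×10^6/(π×60.39) = 159800 mm³.
d = 54.26 mm.

d = 54.3 mm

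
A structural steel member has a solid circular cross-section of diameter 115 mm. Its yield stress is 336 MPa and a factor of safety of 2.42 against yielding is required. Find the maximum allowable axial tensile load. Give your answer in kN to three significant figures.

F_allow = 1440 kN

σ_allow = 336/2.42 = 138.8 MPa.
A = πd²/4 = π×115²/4 = 10390 mm².
F_allow = σ_allow × A = 138.8×10390 = 1.442×10^6 N.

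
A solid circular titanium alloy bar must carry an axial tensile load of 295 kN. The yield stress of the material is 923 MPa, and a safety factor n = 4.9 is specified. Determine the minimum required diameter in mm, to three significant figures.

d = 44.7 mm

Allowable stress σ_allow = 923/4.9 = 188.4 MPa.
Required area A = F/σ_allow = 295000/188.4 = 1566 mm².
A = πd²/4 → d = √(4A/π) = 44.65 mm.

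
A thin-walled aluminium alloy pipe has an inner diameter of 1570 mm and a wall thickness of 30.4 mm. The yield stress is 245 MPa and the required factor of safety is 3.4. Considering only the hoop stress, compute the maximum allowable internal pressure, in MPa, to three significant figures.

p_allow = 2.79 MPa

σ_allow = 245/3.4 = 72.06 MPa.
σ_h = pD/(2t) → p_allow = 2σ_allow t/D = 2×72.06×30.4/1570 = 2.791 MPa.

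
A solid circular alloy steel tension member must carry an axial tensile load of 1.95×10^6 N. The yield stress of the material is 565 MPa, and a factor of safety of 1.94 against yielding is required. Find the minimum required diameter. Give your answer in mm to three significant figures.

d = 92.3 mm

Allowable stress σ_allow = 565/1.94 = 291.2 MPa.
Required area A = F/σ_allow = 1950000/291.2 = 6696 mm².
A = πd²/4 → d = √(4A/π) = 92.33 mm.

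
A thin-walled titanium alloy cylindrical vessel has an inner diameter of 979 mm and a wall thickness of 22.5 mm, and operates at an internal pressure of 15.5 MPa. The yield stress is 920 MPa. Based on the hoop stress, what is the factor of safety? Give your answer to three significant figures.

n = 2.73

σ_h = pD/(2t) = 15.5×979/(2×22.5) = 337.2 MPa.
n = 920/337.2 = 2.728.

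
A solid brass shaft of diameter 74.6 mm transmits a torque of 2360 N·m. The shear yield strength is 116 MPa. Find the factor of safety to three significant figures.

n = 4.01

τ = 16T/(πd³) = 16×2360000/(π×74.6³) = 28.95 MPa.
n = τ_limit/τ = 116/28.95 = 4.007.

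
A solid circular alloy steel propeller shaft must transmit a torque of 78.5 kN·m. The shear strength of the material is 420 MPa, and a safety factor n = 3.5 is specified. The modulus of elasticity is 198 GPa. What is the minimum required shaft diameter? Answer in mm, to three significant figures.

Allowable shear stress τ_allow = 420/3.5 = 120.0 MPa.
For a solid shaft τ = 16T/(πd³), so d³ = 16T/(π τ_allow) = 16×7.8500×10^7/(π×120.0) = 3.332×10^6 mm³.
d = (3.332×10^6)^(1/3) = 149.4 mm.

d = 149 mm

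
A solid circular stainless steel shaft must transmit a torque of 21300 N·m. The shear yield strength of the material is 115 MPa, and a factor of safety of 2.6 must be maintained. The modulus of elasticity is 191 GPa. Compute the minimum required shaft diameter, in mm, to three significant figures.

Allowable shear stress τ_allow = 115/2.6 = 44.23 MPa.
For a solid shaft τ = 16T/(πd³), so d³ = 16T/(π τ_allow) = 16×2.1300×10^7/(π×44.23) = 2.453×10^6 mm³.
d = (2.453×10^6)^(1/3) = 134.9 mm.

d = 135 mm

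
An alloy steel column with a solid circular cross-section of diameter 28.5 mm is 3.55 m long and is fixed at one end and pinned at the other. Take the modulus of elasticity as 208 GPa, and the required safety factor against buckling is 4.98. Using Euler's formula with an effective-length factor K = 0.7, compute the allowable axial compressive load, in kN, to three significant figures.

P_allow = 2.16 kN

I = πd⁴/64 = π×28.5⁴/64 = 32390 mm⁴.
Effective length L_e = KL = 0.7×3.55 m = 2485 mm.
Euler critical load P_cr = π²EI/L_e² = π²×208000×32390/2485² = 10770 N.
P_allow = P_cr/n = 10770/4.98 = 2162 N.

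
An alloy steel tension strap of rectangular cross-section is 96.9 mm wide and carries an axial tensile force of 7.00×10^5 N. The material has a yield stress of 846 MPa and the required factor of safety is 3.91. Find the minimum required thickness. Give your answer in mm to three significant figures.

t = 33.4 mm

σ_allow = 846/3.91 = 216.4 MPa.
Required area A = F/σ_allow = 700000/216.4 = 3235 mm².
t = A/w = 3235/96.9 = 33.39 mm.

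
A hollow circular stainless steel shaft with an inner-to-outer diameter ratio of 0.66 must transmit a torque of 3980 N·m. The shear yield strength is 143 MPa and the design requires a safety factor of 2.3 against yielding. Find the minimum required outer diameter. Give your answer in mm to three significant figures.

d_o = 73.8 mm

τ_allow = 143/2.3 = 62.17 MPa.
For a hollow shaft τ = 16T/[πd_o³(1−k⁴)] with k = 0.66, so 1−k⁴ = 0.8103.
d_o³ = 16T/[π τ_allow (1−k⁴)] = 16×3980000/(π×62.17×0.8103) = 402400 mm³.
d_o = 73.83 mm.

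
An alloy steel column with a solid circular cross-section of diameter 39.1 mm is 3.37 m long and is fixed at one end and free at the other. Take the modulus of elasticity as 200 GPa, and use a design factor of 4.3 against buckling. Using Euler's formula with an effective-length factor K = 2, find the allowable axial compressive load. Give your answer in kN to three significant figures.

P_allow = 1.16 kN

I = πd⁴/64 = π×39.1⁴/64 = 114700 mm⁴.
Effective length L_e = KL = 2×3.37 m = 6740 mm.
Euler critical load P_cr = π²EI/L_e² = π²×200000×114700/6740² = 4985 N.
P_allow = P_cr/n = 4985/4.3 = 1159 N.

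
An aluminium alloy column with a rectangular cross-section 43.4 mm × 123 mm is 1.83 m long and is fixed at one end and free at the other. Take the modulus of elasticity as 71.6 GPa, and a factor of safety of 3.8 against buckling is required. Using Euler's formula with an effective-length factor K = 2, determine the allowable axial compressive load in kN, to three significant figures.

Buckling occurs about the weak axis: I_min = h·b³/12 = 123×43.4³/12 = 837900 mm⁴ (b = 43.4 mm is the smaller dimension).
Effective length L_e = KL = 2×1.83 m = 3660 mm.
Euler critical load P_cr = π²EI/L_e² = π²×71600×837900/3660² = 44200 N.
P_allow = P_cr/n = 44200/3.8 = 11630 N.

P_allow = 11.6 kN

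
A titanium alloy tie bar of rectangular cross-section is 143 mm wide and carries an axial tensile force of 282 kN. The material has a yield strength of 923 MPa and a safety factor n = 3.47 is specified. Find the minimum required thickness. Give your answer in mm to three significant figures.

t = 7.41 mm

σ_allow = 923/3.47 = 266.0 MPa.
Required area A = F/σ_allow = 282000/266.0 = 1060 mm².
t = A/w = 1060/143 = 7.414 mm.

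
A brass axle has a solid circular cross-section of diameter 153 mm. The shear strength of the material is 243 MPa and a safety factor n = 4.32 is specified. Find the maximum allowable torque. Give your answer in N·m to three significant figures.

T_allow = 39600 N·m

τ_allow = 243/4.32 = 56.25 MPa.
For a solid shaft T_allow = τ_allow·πd³/16; πd³/16 = π×153³/16 = 703200 mm³.
T_allow = 56.25×703200 = 3.956×10^7 N·mm = 39560 N·m.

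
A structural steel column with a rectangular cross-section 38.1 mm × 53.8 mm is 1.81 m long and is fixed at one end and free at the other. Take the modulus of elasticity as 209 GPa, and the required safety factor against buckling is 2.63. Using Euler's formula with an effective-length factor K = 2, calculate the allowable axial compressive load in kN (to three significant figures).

Buckling occurs about the weak axis: I_min = h·b³/12 = 53.8×38.1³/12 = 248000 mm⁴ (b = 38.1 mm is the smaller dimension).
Effective length L_e = KL = 2×1.81 m = 3620 mm.
Euler critical load P_cr = π²EI/L_e² = π²×209000×248000/3620² = 39030 N.
P_allow = P_cr/n = 39030/2.63 = 14840 N.

P_allow = 14.8 kN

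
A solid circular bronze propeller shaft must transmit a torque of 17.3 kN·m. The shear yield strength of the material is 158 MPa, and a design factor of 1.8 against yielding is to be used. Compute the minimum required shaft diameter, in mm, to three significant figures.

d = 100 mm

Allowable shear stress τ_allow = 158/1.8 = 87.78 MPa.
For a solid shaft τ = 16T/(πd³), so d³ = 16T/(π τ_allow) = 16×1.7300×10^7/(π×87.78) = 1.004×10^6 mm³.
d = (1.004×10^6)^(1/3) = 100.1 mm.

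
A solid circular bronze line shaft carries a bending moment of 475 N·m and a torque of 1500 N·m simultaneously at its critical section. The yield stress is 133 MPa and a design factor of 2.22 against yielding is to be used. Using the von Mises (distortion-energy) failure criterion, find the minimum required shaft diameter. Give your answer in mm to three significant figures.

σ_allow = σ_y/n = 133/2.22 = 59.91 MPa.
For a solid shaft σ_b = 32M/(πd³) and τ = 16T/(πd³), so the von Mises stress is σ' = (16/πd³)·√(4M²+3T²).
√(4M²+3T²) = √(4×(475000)² + 3×(1.500×10^6)²) = 2.766×10^6 N·mm.
d³ = 16×2.766×10^6/(π×59.91) = 235200 mm³.
d = 61.72 mm.

d = 61.7 mm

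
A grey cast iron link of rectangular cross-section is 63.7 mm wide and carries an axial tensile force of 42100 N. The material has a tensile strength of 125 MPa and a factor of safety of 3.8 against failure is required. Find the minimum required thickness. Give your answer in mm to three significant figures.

t = 20.1 mm

σ_allow = 125/3.8 = 32.89 MPa.
Required area A = F/σ_allow = 42100/32.89 = 1280 mm².
t = A/w = 1280/63.7 = 20.09 mm.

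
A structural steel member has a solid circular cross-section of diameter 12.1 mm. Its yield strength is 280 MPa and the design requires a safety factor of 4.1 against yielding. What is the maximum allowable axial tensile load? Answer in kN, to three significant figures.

σ_allow = 280/4.1 = 68.29 MPa.
A = πd²/4 = π×12.1²/4 = 115.0 mm².
F_allow = σ_allow × A = 68.29×115.0 = 7853 N.

F_allow = 7.85 kN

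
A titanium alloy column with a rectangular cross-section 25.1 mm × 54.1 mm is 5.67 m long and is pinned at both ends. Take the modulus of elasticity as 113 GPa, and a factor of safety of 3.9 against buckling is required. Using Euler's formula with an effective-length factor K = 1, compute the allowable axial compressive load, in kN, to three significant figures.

P_allow = 0.634 kN

Buckling occurs about the weak axis: I_min = h·b³/12 = 54.1×25.1³/12 = 71290 mm⁴ (b = 25.1 mm is the smaller dimension).
Effective length L_e = KL = 1×5.67 m = 5670 mm.
Euler critical load P_cr = π²EI/L_e² = π²×113000×71290/5670² = 2473 N.
P_allow = P_cr/n = 2473/3.9 = 634.1 N.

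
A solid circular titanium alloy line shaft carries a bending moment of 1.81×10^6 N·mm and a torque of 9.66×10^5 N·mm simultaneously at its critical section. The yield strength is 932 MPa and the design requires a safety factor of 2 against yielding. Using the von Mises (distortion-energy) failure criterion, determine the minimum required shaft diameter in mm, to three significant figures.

σ_allow = σ_y/n = 932/2 = 466.0 MPa.
For a solid shaft σ_b = 32M/(πd³) and τ = 16T/(πd³), so the von Mises stress is σ' = (16/πd³)·√(4M²+3T²).
√(4M²+3T²) = √(4×(1.810×10^6)² + 3×(966000)²) = 3.988×10^6 N·mm.
d³ = 16×3.988×10^6/(π×466.0) = 43580 mm³.
d = 35.19 mm.

d = 35.2 mm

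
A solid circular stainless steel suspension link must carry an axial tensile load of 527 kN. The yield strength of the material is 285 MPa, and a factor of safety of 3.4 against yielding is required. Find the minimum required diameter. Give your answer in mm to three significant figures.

Allowable stress σ_allow = 285/3.4 = 83.82 MPa.
Required area A = F/σ_allow = 527000/83.82 = 6287 mm².
A = πd²/4 → d = √(4A/π) = 89.47 mm.

d = 89.5 mm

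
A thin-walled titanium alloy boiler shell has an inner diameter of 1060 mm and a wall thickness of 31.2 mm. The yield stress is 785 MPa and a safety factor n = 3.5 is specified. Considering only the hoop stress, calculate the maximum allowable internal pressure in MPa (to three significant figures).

p_allow = 13.2 MPa

σ_allow = 785/3.5 = 224.3 MPa.
σ_h = pD/(2t) → p_allow = 2σ_allow t/D = 2×224.3×31.2/1060 = 13.20 MPa.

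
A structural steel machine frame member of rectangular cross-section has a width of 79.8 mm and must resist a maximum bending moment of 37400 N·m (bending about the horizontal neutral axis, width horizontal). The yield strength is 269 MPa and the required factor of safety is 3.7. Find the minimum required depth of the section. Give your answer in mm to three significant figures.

h = 197 mm

σ_allow = 269/3.7 = 72.70 MPa.
For a rectangular section σ = 6M/(bh²), so h² = 6M/(b σ_allow) = 6×3.7400×10^7/(79.8×72.70) = 38680 mm².
h = 196.7 mm.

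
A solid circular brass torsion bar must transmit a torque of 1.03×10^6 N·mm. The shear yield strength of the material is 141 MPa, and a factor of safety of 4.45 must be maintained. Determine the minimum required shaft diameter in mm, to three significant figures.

Allowable shear stress τ_allow = 141/4.45 = 31.69 MPa.
For a solid shaft τ = 16T/(πd³), so d³ = 16T/(π τ_allow) = 16×1030000/(π×31.69) = 165600 mm³.
d = (165600)^(1/3) = 54.91 mm.

d = 54.9 mm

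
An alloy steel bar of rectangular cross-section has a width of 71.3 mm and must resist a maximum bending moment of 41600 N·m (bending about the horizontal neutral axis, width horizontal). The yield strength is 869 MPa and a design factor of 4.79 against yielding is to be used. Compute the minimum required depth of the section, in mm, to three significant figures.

σ_allow = 869/4.79 = 181.4 MPa.
For a rectangular section σ = 6M/(bh²), so h² = 6M/(b σ_allow) = 6×4.1600×10^7/(71.3×181.4) = 19300 mm².
h = 138.9 mm.

h = 139 mm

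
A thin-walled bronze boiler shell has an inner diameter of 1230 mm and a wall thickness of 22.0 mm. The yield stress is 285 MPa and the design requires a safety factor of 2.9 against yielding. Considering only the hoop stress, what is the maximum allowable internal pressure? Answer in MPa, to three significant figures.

σ_allow = 285/2.9 = 98.28 MPa.
σ_h = pD/(2t) → p_allow = 2σ_allow t/D = 2×98.28×22.0/1230 = 3.516 MPa.

p_allow = 3.52 MPa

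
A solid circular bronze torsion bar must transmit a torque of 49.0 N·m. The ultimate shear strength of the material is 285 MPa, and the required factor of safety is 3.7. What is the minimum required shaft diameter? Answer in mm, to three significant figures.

d = 14.8 mm

Allowable shear stress τ_allow = 285/3.7 = 77.03 MPa.
For a solid shaft τ = 16T/(πd³), so d³ = 16T/(π τ_allow) = 16×49000/(π×77.03) = 3240 mm³.
d = (3240)^(1/3) = 14.80 mm.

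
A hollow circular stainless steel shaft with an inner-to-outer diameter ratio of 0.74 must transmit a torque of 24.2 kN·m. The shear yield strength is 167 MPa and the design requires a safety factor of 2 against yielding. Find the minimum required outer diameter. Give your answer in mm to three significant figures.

d_o = 128 mm

τ_allow = 167/2 = 83.50 MPa.
For a hollow shaft τ = 16T/[πd_o³(1−k⁴)] with k = 0.74, so 1−k⁴ = 0.7001.
d_o³ = 16T/[π τ_allow (1−k⁴)] = 16×2.4200×10^7/(π×83.50×0.7001) = 2.108×10^6 mm³.
d_o = 128.2 mm.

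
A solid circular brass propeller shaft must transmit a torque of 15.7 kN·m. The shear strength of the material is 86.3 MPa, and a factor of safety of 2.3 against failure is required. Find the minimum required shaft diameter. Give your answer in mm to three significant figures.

Allowable shear stress τ_allow = 86.3/2.3 = 37.52 MPa.
For a solid shaft τ = 16T/(πd³), so d³ = 16T/(π τ_allow) = 16×1.5700×10^7/(π×37.52) = 2.131×10^6 mm³.
d = (2.131×10^6)^(1/3) = 128.7 mm.

d = 129 mm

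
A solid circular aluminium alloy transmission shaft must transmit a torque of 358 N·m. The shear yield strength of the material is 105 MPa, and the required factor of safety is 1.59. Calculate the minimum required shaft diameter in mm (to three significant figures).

d = 30.2 mm

Allowable shear stress τ_allow = 105/1.59 = 66.04 MPa.
For a solid shaft τ = 16T/(πd³), so d³ = 16T/(π τ_allow) = 16×358000/(π×66.04) = 27610 mm³.
d = (27610)^(1/3) = 30.22 mm.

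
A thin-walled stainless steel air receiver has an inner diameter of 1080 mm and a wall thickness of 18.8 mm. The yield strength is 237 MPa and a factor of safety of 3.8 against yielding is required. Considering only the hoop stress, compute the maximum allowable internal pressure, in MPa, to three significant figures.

σ_allow = 237/3.8 = 62.37 MPa.
σ_h = pD/(2t) → p_allow = 2σ_allow t/D = 2×62.37×18.8/1080 = 2.171 MPa.

p_allow = 2.17 MPa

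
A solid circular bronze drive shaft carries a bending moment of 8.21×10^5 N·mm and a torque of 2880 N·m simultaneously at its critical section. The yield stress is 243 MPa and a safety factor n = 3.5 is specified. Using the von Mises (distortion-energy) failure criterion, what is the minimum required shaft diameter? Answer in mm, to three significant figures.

d = 72.8 mm

σ_allow = σ_y/n = 243/3.5 = 69.43 MPa.
For a solid shaft σ_b = 32M/(πd³) and τ = 16T/(πd³), so the von Mises stress is σ' = (16/πd³)·√(4M²+3T²).
√(4M²+3T²) = √(4×(821000)² + 3×(2.880×10^6)²) = 5.252×10^6 N·mm.
d³ = 16×5.252×10^6/(π×69.43) = 385200 mm³.
d = 72.76 mm.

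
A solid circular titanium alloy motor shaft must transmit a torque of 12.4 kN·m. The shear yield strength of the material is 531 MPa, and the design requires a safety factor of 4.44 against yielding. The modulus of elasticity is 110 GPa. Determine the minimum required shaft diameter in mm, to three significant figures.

d = 80.8 mm

Allowable shear stress τ_allow = 531/4.44 = 119.6 MPa.
For a solid shaft τ = 16T/(πd³), so d³ = 16T/(π τ_allow) = 16×1.2400×10^7/(π×119.6) = 528100 mm³.
d = (528100)^(1/3) = 80.83 mm.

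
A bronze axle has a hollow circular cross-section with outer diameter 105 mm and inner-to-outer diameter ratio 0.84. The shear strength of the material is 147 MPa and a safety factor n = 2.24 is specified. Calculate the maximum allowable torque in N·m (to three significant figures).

τ_allow = 147/2.24 = 65.62 MPa.
For a hollow shaft T_allow = τ_allow·πd_o³(1−k⁴)/16 with 1−k⁴ = 0.5021, so πd_o³(1−k⁴)/16 = 114100 mm³.
T_allow = 65.62×114100 = 7.490×10^6 N·mm = 7490 N·m.

T_allow = 7490 N·m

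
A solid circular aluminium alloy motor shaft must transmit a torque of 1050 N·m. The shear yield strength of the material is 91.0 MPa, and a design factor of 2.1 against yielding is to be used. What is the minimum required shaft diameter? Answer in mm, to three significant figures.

Allowable shear stress τ_allow = 91.0/2.1 = 43.33 MPa.
For a solid shaft τ = 16T/(πd³), so d³ = 16T/(π τ_allow) = 16×1050000/(π×43.33) = 123400 mm³.
d = (123400)^(1/3) = 49.79 mm.

d = 49.8 mm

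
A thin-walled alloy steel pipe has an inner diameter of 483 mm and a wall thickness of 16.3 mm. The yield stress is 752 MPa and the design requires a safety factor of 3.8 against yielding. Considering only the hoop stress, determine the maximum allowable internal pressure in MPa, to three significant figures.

σ_allow = 752/3.8 = 197.9 MPa.
σ_h = pD/(2t) → p_allow = 2σ_allow t/D = 2×197.9×16.3/483 = 13.36 MPa.

p_allow = 13.4 MPa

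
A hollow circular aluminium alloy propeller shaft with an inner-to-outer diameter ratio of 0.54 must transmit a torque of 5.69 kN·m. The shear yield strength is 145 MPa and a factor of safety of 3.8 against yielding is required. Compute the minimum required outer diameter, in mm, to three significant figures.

τ_allow = 145/3.8 = 38.16 MPa.
For a hollow shaft τ = 16T/[πd_o³(1−k⁴)] with k = 0.54, so 1−k⁴ = 0.9150.
d_o³ = 16T/[π τ_allow (1−k⁴)] = 16×5690000/(π×38.16×0.9150) = 830000 mm³.
d_o = 93.98 mm.

d_o = 94.0 mm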